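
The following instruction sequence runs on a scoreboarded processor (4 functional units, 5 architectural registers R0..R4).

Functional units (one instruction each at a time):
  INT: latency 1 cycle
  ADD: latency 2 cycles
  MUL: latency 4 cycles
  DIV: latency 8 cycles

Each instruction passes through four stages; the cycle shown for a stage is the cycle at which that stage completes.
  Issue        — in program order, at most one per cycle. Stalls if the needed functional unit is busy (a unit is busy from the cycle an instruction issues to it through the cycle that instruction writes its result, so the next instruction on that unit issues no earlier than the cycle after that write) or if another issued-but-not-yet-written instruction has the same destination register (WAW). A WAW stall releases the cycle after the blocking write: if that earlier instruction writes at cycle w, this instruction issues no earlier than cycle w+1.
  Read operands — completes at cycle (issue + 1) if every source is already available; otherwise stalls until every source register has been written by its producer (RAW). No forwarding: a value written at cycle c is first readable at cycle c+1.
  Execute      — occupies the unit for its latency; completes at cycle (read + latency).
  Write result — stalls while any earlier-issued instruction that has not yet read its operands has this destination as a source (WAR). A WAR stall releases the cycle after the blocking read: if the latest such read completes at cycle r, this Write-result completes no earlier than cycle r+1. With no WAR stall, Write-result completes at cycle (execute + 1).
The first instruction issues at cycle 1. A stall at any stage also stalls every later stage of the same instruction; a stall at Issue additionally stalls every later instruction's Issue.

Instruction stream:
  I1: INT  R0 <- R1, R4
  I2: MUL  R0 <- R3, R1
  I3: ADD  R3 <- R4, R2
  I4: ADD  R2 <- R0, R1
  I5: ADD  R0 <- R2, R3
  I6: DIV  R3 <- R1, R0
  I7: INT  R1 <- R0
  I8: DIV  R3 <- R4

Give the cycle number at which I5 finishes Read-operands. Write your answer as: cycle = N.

I1  is:1  ro:2  ex:3  wr:4
I2  is:5  ro:6  ex:10  wr:11  — WAW R0: wait I1 write@4
I3  is:6  ro:7  ex:9  wr:10
I4  is:11  ro:12  ex:14  wr:15  — struct: ADD busy until I3 writes@10
I5  is:16  ro:17  ex:19  wr:20  — struct: ADD busy until I4 writes@15
I6  is:17  ro:21  ex:29  wr:30  — RAW R0: wait I5 write@20
I7  is:18  ro:21  ex:22  wr:23  — RAW R0: wait I5 write@20
I8  is:31  ro:32  ex:40  wr:41  — struct: DIV busy until I6 writes@30

cycle = 17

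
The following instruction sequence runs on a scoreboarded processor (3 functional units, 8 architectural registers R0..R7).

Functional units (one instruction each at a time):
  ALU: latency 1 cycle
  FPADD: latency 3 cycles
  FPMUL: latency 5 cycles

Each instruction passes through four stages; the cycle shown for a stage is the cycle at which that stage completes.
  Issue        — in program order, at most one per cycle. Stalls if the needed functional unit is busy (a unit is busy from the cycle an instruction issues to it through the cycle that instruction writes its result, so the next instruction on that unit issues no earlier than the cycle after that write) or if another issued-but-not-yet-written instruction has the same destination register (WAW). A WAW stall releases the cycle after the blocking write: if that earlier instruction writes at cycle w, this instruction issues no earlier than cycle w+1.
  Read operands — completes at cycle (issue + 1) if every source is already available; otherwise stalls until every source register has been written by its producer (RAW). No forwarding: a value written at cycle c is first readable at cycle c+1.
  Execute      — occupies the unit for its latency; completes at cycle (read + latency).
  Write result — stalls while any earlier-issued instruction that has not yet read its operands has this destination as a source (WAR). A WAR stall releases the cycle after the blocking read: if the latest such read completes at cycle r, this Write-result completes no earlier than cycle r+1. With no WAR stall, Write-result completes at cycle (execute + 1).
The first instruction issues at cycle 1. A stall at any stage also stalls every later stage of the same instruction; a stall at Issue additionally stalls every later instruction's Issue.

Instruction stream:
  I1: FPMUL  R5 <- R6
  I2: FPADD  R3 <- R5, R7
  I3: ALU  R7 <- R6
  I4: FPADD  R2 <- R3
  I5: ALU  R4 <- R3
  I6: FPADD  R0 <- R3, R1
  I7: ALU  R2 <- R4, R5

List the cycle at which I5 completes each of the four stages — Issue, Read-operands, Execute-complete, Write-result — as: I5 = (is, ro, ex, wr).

I5 = (15, 16, 17, 18)

[1] I1→FPMUL
[2] I1 RO, I2→FPADD
[3] I3→ALU
[4] I3 RO
[5] I3 EX
[7] I1 EX
[8] I1 WR R5
[9] I2 RO
[10] I3 WR R7
[12] I2 EX
[13] I2 WR R3
[14] I4→FPADD
[15] I4 RO, I5→ALU
[16] I5 RO
[17] I5 EX
[18] I4 EX, I5 WR R4
[19] I4 WR R2
[20] I6→FPADD
[21] I6 RO, I7→ALU
[22] I7 RO
[23] I7 EX
[24] I6 EX, I7 WR R2
[25] I6 WR R0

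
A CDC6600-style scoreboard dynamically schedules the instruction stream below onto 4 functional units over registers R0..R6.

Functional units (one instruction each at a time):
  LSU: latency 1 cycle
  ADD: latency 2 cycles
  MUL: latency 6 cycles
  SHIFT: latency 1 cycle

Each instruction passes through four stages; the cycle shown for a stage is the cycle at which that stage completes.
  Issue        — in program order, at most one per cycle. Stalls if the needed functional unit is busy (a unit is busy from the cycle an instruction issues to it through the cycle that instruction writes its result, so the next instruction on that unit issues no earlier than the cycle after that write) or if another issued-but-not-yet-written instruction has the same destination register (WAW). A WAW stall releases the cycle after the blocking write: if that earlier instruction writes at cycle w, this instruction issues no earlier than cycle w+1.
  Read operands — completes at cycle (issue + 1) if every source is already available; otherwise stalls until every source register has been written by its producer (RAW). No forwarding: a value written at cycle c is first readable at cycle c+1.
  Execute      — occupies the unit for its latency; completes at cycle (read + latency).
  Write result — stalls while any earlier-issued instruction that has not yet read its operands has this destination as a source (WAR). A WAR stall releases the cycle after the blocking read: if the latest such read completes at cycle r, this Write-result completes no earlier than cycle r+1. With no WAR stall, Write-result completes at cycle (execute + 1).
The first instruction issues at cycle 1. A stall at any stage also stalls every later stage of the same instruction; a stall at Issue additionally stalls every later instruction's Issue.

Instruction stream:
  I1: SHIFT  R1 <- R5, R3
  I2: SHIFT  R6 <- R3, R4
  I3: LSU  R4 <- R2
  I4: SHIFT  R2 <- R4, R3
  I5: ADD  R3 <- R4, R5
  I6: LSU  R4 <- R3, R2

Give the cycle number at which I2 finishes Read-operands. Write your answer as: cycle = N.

1) issue 1, read 2, done 3, write 4
2) issue 5, read 6, done 7, write 8  <struct: SHIFT busy until I1 writes@4>
3) issue 6, read 7, done 8, write 9
4) issue 9, read 10, done 11, write 12  <struct: SHIFT busy until I2 writes@8>
5) issue 10, read 11, done 13, write 14
6) issue 11, read 15, done 16, write 17  <RAW R3: wait I5 write@14>

cycle = 6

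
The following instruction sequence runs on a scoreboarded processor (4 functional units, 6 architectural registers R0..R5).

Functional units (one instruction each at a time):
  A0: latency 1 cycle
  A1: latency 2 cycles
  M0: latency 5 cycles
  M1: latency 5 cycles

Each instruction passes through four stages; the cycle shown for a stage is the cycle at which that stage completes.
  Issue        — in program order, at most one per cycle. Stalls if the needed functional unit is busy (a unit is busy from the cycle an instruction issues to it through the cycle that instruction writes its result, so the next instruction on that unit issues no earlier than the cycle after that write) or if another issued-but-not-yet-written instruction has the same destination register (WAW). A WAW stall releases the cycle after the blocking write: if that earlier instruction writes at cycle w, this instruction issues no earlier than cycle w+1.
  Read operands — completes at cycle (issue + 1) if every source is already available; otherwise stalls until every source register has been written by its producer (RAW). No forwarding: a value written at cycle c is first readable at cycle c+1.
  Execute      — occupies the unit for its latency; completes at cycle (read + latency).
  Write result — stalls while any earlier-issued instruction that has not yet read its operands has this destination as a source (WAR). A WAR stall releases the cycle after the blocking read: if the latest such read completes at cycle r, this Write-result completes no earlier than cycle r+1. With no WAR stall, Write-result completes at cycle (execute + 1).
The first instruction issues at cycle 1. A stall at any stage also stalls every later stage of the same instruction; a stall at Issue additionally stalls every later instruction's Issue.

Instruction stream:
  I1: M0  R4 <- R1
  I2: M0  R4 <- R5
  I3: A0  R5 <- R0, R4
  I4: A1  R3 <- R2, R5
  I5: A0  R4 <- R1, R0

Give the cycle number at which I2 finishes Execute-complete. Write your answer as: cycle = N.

I1: IS=1 RO=2 EX=7 WR=8
I2: IS=9 RO=10 EX=15 WR=16  [struct: M0 busy until I1 writes@8]
I3: IS=10 RO=17 EX=18 WR=19  [RAW R4: wait I2 write@16]
I4: IS=11 RO=20 EX=22 WR=23  [RAW R5: wait I3 write@19]
I5: IS=20 RO=21 EX=22 WR=23  [struct: A0 busy until I3 writes@19]

cycle = 15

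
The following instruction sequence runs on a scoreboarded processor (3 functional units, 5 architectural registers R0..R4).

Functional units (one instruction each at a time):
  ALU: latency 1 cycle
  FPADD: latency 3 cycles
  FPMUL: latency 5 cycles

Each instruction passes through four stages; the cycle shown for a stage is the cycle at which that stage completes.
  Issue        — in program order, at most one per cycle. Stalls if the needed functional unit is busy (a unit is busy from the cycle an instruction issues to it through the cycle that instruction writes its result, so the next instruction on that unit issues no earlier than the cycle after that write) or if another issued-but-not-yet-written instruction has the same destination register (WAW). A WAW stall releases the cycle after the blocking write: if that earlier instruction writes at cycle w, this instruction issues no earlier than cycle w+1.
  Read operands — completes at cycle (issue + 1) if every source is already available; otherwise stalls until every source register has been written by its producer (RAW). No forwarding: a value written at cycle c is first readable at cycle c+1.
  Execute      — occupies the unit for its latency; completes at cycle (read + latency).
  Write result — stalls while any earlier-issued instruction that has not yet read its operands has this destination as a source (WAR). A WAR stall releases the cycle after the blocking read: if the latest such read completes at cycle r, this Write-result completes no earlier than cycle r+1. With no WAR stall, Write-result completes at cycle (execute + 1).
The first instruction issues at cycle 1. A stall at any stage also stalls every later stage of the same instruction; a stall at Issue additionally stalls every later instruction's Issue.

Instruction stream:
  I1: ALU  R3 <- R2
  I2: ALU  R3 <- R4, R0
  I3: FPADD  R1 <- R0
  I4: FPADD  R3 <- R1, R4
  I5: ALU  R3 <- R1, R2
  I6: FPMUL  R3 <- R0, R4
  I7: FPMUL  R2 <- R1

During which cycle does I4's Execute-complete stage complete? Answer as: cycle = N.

cycle = 16

c1: issue I1 (ALU)
c2: I1 read-ops
c3: I1 finished on ALU
c4: I1→R3
c5: issue I2 (ALU)
c6: I2 read-ops · issue I3 (FPADD)
c7: I2 finished on ALU · I3 read-ops
c8: I2→R3
c10: I3 finished on FPADD
c11: I3→R1
c12: issue I4 (FPADD)
c13: I4 read-ops
c16: I4 finished on FPADD
c17: I4→R3
c18: issue I5 (ALU)
c19: I5 read-ops
c20: I5 finished on ALU
c21: I5→R3
c22: issue I6 (FPMUL)
c23: I6 read-ops
c28: I6 finished on FPMUL
c29: I6→R3
c30: issue I7 (FPMUL)
c31: I7 read-ops
c36: I7 finished on FPMUL
c37: I7→R2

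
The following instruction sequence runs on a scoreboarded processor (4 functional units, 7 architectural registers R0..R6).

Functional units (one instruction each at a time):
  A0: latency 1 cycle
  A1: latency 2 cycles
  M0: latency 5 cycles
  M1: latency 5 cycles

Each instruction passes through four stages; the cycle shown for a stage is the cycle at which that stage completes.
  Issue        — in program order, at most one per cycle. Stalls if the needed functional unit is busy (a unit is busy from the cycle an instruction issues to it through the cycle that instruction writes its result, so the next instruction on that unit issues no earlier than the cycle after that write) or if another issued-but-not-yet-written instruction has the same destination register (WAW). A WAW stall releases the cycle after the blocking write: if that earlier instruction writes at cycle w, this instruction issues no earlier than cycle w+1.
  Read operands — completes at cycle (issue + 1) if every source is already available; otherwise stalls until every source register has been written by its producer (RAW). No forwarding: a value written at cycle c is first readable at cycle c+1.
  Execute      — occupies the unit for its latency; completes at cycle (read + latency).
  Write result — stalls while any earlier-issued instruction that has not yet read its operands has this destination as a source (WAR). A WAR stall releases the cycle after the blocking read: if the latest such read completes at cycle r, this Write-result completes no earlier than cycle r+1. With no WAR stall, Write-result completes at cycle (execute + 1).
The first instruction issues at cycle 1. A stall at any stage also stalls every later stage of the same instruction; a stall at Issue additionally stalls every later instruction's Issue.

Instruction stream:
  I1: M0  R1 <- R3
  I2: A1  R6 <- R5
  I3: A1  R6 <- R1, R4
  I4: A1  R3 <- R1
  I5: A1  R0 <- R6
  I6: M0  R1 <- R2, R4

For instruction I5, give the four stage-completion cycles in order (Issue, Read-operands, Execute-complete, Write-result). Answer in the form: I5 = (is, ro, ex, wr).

c1: I1→M0
c2: I1 RO | I2→A1
c3: I2 RO
c5: I2 EX
c6: I2 WR R6
c7: I1 EX | I3→A1
c8: I1 WR R1
c9: I3 RO
c11: I3 EX
c12: I3 WR R6
c13: I4→A1
c14: I4 RO
c16: I4 EX
c17: I4 WR R3
c18: I5→A1
c19: I5 RO | I6→M0
c20: I6 RO
c21: I5 EX
c22: I5 WR R0
c25: I6 EX
c26: I6 WR R1

I5 = (18, 19, 21, 22)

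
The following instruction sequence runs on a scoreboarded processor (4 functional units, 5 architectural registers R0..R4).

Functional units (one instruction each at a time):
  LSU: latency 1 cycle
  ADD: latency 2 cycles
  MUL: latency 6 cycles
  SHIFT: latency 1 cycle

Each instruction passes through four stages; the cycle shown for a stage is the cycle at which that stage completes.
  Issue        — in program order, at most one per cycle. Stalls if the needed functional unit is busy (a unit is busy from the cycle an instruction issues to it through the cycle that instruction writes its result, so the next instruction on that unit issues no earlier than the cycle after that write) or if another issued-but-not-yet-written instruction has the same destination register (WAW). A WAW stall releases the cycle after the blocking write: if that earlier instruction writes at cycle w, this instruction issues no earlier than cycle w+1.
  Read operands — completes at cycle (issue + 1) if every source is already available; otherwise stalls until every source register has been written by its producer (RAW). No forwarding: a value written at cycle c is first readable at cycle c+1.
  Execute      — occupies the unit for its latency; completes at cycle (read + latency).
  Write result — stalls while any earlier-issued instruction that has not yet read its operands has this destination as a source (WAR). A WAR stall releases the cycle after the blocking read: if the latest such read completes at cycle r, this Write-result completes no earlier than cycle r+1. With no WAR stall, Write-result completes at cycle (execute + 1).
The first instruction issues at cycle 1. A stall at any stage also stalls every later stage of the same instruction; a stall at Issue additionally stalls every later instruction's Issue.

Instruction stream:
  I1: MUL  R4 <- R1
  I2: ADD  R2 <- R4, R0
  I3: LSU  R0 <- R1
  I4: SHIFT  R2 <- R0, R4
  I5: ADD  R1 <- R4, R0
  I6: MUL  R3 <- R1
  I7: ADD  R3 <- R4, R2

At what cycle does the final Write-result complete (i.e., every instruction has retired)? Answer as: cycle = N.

cycle = 32

c1: I1 issues→MUL
c2: I1 reads | I2 issues→ADD
c3: I3 issues→LSU
c4: I3 reads
c5: I3 exec-done
c8: I1 exec-done
c9: I1 writes R4
c10: I2 reads
c11: I3 writes R0
c12: I2 exec-done
c13: I2 writes R2
c14: I4 issues→SHIFT
c15: I4 reads | I5 issues→ADD
c16: I4 exec-done | I5 reads | I6 issues→MUL
c17: I4 writes R2
c18: I5 exec-done
c19: I5 writes R1
c20: I6 reads
c26: I6 exec-done
c27: I6 writes R3
c28: I7 issues→ADD
c29: I7 reads
c31: I7 exec-done
c32: I7 writes R3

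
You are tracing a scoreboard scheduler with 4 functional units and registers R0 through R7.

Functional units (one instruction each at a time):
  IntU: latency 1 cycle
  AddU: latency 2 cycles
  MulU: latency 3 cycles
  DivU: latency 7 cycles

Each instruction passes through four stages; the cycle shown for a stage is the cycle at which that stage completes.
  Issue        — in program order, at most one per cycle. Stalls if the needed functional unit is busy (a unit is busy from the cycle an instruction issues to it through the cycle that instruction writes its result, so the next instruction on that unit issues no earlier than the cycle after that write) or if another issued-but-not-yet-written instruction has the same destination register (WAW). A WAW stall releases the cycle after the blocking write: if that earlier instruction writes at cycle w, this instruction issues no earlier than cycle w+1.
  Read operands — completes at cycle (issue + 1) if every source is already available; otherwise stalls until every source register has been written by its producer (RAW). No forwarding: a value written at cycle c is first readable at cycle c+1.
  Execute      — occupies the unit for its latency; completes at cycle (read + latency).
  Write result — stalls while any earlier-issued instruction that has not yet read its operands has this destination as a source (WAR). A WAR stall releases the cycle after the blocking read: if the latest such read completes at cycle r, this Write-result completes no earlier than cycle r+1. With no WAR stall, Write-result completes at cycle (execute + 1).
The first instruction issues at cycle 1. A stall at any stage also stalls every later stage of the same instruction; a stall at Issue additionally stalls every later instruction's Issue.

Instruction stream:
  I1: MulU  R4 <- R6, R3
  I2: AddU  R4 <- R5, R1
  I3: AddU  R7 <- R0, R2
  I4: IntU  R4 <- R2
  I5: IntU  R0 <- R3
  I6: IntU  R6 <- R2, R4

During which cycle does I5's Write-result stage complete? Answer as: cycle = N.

  I1 | 1 | 2 | 5 | 6
  I2 | 7 | 8 | 10 | 11   WAW R4: wait I1 write@6
  I3 | 12 | 13 | 15 | 16   struct: AddU busy until I2 writes@11
  I4 | 13 | 14 | 15 | 16
  I5 | 17 | 18 | 19 | 20   struct: IntU busy until I4 writes@16
  I6 | 21 | 22 | 23 | 24   struct: IntU busy until I5 writes@20

cycle = 20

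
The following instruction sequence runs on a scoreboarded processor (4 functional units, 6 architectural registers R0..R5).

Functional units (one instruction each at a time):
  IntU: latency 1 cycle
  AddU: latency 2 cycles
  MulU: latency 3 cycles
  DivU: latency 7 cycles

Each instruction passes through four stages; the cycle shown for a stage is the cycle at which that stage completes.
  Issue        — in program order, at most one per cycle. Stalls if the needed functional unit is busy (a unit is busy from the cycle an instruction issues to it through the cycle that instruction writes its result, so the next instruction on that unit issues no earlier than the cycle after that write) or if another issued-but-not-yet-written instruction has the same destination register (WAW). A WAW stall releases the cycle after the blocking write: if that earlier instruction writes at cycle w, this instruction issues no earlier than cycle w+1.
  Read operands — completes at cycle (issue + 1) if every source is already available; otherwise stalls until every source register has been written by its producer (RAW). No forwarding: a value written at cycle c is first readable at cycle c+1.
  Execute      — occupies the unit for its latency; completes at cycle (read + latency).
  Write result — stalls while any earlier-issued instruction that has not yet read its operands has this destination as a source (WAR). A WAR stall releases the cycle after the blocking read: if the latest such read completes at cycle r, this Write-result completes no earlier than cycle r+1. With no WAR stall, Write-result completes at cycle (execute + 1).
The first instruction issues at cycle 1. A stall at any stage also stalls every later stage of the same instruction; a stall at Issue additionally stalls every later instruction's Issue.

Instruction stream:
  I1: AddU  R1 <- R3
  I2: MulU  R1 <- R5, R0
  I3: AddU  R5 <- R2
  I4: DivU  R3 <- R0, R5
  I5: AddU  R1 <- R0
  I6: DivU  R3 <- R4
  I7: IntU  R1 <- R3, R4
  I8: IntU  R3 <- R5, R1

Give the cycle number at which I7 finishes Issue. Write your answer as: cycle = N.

t=1  I1 dispatched to AddU
t=2  I1 operands ready
t=4  I1 complete
t=5  R1←I1
t=6  I2 dispatched to MulU
t=7  I2 operands ready · I3 dispatched to AddU
t=8  I3 operands ready · I4 dispatched to DivU
t=10  I2 complete · I3 complete
t=11  R1←I2 · R5←I3
t=12  I4 operands ready · I5 dispatched to AddU
t=13  I5 operands ready
t=15  I5 complete
t=16  R1←I5
t=19  I4 complete
t=20  R3←I4
t=21  I6 dispatched to DivU
t=22  I6 operands ready · I7 dispatched to IntU
t=29  I6 complete
t=30  R3←I6
t=31  I7 operands ready
t=32  I7 complete
t=33  R1←I7
t=34  I8 dispatched to IntU
t=35  I8 operands ready
t=36  I8 complete
t=37  R3←I8

cycle = 22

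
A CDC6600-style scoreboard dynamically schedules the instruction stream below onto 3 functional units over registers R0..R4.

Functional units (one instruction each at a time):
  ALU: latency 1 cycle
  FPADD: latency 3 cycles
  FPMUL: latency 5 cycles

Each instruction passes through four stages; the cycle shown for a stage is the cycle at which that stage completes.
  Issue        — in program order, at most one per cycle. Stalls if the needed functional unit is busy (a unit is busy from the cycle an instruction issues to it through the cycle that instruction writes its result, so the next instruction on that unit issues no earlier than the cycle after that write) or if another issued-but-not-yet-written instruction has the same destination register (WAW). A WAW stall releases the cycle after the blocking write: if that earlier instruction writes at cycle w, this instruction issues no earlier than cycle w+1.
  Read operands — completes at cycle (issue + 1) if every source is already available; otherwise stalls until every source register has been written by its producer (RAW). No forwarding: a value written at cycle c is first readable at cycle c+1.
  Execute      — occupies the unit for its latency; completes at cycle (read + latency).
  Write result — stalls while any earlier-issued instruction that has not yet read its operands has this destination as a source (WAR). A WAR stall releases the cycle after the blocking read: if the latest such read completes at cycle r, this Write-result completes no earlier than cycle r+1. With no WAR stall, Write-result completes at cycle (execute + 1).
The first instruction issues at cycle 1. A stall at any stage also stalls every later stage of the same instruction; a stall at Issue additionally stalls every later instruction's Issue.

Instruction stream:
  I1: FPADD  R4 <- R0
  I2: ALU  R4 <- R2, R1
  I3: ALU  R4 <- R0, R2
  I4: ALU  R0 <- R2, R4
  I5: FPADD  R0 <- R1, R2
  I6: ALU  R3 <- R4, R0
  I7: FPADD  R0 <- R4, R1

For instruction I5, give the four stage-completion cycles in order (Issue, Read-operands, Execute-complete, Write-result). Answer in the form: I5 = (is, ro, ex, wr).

I5 = (19, 20, 23, 24)

I1 -> (1, 2, 5, 6)
I2 -> (7, 8, 9, 10)  // WAW R4: wait I1 write@6
I3 -> (11, 12, 13, 14)  // struct: ALU busy until I2 writes@10
I4 -> (15, 16, 17, 18)  // struct: ALU busy until I3 writes@14
I5 -> (19, 20, 23, 24)  // WAW R0: wait I4 write@18
I6 -> (20, 25, 26, 27)  // RAW R0: wait I5 write@24
I7 -> (25, 26, 29, 30)  // struct: FPADD busy until I5 writes@24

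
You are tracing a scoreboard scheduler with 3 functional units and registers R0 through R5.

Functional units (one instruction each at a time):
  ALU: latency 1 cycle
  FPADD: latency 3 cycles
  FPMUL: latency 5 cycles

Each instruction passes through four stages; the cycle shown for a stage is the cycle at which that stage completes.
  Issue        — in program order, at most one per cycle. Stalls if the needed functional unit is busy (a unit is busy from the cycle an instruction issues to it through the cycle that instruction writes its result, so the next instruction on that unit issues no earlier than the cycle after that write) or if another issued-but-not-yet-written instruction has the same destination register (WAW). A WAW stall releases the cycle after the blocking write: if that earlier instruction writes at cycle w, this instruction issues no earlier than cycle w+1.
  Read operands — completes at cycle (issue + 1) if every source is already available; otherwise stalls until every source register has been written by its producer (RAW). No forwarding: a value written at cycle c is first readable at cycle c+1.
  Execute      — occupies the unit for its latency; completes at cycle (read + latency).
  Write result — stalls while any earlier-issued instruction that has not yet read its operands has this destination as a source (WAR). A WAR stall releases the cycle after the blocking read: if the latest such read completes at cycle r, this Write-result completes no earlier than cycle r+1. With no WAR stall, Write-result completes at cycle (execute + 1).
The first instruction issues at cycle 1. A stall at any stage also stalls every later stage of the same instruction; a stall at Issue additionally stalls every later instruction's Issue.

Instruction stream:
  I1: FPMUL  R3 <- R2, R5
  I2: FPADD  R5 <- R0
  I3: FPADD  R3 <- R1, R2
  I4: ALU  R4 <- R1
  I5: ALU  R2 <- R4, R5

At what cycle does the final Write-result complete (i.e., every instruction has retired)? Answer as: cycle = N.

c1: I1→FPMUL
c2: I1 RO, I2→FPADD
c3: I2 RO
c6: I2 EX
c7: I1 EX, I2 WR R5
c8: I1 WR R3
c9: I3→FPADD
c10: I3 RO, I4→ALU
c11: I4 RO
c12: I4 EX
c13: I3 EX, I4 WR R4
c14: I3 WR R3, I5→ALU
c15: I5 RO
c16: I5 EX
c17: I5 WR R2

cycle = 17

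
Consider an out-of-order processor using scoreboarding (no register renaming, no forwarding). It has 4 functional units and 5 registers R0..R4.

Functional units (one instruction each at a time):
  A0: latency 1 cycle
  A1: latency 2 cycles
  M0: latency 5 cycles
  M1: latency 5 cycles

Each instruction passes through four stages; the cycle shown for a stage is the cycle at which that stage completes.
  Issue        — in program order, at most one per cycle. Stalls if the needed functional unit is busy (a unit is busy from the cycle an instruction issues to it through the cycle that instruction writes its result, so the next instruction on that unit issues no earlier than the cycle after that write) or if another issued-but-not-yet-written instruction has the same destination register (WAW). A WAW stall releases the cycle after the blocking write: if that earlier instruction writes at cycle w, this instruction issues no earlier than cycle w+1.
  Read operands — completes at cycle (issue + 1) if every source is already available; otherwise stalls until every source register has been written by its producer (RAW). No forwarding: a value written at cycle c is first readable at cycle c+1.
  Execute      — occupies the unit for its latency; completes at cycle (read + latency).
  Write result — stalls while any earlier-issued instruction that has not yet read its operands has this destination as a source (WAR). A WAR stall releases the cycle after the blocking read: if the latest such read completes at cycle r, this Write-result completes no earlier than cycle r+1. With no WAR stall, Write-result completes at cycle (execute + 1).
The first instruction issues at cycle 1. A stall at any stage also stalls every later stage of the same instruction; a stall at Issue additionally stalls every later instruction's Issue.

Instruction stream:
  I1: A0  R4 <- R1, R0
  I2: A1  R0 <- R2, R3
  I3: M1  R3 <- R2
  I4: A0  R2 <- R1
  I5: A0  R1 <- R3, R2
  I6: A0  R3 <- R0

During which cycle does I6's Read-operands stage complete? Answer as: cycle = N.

cycle = 15

cycle 1: I1 dispatched to A0
cycle 2: I1 operands ready; I2 dispatched to A1
cycle 3: I1 complete; I2 operands ready; I3 dispatched to M1
cycle 4: R4←I1; I3 operands ready
cycle 5: I2 complete; I4 dispatched to A0
cycle 6: R0←I2; I4 operands ready
cycle 7: I4 complete
cycle 8: R2←I4
cycle 9: I3 complete; I5 dispatched to A0
cycle 10: R3←I3
cycle 11: I5 operands ready
cycle 12: I5 complete
cycle 13: R1←I5
cycle 14: I6 dispatched to A0
cycle 15: I6 operands ready
cycle 16: I6 complete
cycle 17: R3←I6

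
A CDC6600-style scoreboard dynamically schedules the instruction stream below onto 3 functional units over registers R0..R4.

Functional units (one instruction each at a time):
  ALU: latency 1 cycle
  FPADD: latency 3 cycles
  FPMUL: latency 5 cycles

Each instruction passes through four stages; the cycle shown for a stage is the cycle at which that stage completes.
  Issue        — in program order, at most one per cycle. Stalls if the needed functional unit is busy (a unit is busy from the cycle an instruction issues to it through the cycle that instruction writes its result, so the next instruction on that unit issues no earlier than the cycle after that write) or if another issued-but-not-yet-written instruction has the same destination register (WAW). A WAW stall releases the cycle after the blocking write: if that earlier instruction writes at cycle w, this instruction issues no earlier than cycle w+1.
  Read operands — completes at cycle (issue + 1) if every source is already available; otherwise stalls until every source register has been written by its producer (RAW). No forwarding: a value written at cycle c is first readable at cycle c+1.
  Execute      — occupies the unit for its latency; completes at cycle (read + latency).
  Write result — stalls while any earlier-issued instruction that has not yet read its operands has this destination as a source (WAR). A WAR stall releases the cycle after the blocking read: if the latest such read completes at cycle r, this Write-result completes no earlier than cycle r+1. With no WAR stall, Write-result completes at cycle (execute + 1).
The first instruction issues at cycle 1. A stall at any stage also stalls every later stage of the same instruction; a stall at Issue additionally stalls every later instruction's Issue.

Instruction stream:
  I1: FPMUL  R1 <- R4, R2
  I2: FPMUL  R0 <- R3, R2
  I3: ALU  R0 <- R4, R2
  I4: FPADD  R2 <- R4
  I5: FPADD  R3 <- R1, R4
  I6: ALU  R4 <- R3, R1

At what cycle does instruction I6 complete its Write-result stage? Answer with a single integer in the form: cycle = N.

cycle = 32

[1] issue I1 (FPMUL)
[2] I1 read-ops
[7] I1 finished on FPMUL
[8] I1→R1
[9] issue I2 (FPMUL)
[10] I2 read-ops
[15] I2 finished on FPMUL
[16] I2→R0
[17] issue I3 (ALU)
[18] I3 read-ops · issue I4 (FPADD)
[19] I3 finished on ALU · I4 read-ops
[20] I3→R0
[22] I4 finished on FPADD
[23] I4→R2
[24] issue I5 (FPADD)
[25] I5 read-ops · issue I6 (ALU)
[28] I5 finished on FPADD
[29] I5→R3
[30] I6 read-ops
[31] I6 finished on ALU
[32] I6→R4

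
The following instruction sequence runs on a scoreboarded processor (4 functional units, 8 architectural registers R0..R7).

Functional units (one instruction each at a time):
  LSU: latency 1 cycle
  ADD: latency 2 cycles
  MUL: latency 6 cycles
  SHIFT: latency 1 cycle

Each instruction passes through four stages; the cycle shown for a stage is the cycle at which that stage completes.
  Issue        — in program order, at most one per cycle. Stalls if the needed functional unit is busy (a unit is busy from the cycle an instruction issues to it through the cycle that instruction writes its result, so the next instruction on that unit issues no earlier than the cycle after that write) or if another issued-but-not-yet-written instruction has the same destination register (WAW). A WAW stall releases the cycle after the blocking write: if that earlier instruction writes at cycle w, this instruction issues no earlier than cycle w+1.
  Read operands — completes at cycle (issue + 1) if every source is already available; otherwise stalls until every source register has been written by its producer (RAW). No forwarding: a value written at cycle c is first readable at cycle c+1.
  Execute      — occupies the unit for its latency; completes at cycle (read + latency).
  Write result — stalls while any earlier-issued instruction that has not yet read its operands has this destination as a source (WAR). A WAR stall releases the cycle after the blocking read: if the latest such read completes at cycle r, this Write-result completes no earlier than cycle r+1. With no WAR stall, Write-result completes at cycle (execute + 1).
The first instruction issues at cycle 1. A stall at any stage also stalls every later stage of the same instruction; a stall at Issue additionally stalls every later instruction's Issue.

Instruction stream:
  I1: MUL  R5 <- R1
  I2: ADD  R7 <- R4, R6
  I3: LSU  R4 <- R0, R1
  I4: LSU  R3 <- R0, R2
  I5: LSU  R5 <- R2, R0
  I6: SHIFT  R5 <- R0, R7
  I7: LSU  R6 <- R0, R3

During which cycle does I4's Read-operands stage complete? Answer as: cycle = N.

cycle = 8

I1  is:1  ro:2  ex:8  wr:9
I2  is:2  ro:3  ex:5  wr:6
I3  is:3  ro:4  ex:5  wr:6
I4  is:7  ro:8  ex:9  wr:10  — struct: LSU busy until I3 writes@6
I5  is:11  ro:12  ex:13  wr:14  — struct: LSU busy until I4 writes@10
I6  is:15  ro:16  ex:17  wr:18  — WAW R5: wait I5 write@14
I7  is:16  ro:17  ex:18  wr:19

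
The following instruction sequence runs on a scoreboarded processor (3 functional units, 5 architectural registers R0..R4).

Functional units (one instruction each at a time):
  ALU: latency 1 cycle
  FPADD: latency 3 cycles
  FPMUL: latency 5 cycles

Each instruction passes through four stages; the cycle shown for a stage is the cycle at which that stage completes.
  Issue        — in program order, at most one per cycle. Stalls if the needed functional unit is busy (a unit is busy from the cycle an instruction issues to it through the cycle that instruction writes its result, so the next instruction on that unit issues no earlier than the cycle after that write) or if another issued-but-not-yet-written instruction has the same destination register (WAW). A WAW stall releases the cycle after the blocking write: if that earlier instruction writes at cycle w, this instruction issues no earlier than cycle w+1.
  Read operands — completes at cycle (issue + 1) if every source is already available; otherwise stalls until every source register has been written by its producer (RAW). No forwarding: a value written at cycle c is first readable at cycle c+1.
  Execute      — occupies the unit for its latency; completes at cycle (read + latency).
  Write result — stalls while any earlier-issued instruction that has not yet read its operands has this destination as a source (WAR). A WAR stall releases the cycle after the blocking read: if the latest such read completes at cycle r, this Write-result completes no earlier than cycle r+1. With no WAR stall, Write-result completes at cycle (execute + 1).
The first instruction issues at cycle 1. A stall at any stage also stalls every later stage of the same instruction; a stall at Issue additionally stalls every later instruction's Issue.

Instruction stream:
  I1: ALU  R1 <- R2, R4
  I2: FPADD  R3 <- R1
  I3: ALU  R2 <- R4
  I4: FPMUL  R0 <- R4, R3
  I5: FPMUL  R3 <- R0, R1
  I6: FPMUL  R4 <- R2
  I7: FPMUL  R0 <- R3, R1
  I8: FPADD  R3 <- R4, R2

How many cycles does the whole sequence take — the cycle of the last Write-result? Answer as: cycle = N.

cycle 1: I1 issues→ALU
cycle 2: I1 reads, I2 issues→FPADD
cycle 3: I1 exec-done
cycle 4: I1 writes R1
cycle 5: I2 reads, I3 issues→ALU
cycle 6: I3 reads, I4 issues→FPMUL
cycle 7: I3 exec-done
cycle 8: I2 exec-done, I3 writes R2
cycle 9: I2 writes R3
cycle 10: I4 reads
cycle 15: I4 exec-done
cycle 16: I4 writes R0
cycle 17: I5 issues→FPMUL
cycle 18: I5 reads
cycle 23: I5 exec-done
cycle 24: I5 writes R3
cycle 25: I6 issues→FPMUL
cycle 26: I6 reads
cycle 31: I6 exec-done
cycle 32: I6 writes R4
cycle 33: I7 issues→FPMUL
cycle 34: I7 reads, I8 issues→FPADD
cycle 35: I8 reads
cycle 38: I8 exec-done
cycle 39: I7 exec-done, I8 writes R3
cycle 40: I7 writes R0

cycle = 40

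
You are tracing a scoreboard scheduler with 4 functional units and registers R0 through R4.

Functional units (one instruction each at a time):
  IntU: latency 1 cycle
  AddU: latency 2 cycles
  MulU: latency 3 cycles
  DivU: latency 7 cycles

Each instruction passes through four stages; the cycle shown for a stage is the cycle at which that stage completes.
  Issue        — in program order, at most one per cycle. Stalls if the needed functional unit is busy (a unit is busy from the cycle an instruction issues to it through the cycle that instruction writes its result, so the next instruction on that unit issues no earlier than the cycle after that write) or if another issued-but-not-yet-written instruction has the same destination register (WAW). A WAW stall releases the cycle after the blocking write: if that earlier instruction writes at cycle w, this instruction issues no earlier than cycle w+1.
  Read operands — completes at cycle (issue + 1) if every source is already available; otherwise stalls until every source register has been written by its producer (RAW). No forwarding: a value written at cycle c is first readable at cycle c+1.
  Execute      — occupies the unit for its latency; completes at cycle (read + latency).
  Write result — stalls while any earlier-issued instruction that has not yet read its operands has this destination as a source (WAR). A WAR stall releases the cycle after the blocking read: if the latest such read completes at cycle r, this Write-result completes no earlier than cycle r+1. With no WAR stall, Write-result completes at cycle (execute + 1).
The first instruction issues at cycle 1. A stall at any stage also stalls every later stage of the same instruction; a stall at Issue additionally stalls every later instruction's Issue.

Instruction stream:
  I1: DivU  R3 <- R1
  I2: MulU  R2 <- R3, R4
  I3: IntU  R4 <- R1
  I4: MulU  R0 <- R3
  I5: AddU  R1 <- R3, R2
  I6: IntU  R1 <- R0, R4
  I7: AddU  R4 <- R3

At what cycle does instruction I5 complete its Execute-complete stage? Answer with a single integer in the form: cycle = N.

I1: IS=1 RO=2 EX=9 WR=10
I2: IS=2 RO=11 EX=14 WR=15  [RAW R3: wait I1 write@10]
I3: IS=3 RO=4 EX=5 WR=12  [WAR R4: wait I2 read@11]
I4: IS=16 RO=17 EX=20 WR=21  [struct: MulU busy until I2 writes@15]
I5: IS=17 RO=18 EX=20 WR=21
I6: IS=22 RO=23 EX=24 WR=25  [WAW R1: wait I5 write@21]
I7: IS=23 RO=24 EX=26 WR=27

cycle = 20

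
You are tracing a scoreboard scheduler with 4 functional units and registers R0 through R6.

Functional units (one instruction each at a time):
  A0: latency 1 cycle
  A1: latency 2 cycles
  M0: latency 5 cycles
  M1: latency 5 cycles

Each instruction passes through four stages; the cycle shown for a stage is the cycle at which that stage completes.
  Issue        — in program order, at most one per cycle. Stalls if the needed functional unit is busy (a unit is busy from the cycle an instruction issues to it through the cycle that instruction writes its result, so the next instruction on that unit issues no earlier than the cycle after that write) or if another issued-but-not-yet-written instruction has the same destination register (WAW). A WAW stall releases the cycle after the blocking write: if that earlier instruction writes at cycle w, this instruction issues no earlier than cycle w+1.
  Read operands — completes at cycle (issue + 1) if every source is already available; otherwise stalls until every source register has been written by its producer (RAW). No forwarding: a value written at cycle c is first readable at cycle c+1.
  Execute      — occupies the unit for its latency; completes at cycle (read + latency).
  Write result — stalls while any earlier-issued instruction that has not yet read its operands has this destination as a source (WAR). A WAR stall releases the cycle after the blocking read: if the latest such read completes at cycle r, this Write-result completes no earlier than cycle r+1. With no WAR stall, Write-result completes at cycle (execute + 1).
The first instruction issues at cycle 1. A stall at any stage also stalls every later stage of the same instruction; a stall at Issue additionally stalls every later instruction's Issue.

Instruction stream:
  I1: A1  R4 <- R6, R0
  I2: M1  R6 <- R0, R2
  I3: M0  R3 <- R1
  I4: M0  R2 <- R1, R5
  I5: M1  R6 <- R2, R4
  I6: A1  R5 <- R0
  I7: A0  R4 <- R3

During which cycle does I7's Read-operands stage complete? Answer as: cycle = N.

cycle = 15

I1: IS=1 RO=2 EX=4 WR=5
I2: IS=2 RO=3 EX=8 WR=9
I3: IS=3 RO=4 EX=9 WR=10
I4: IS=11 RO=12 EX=17 WR=18  [struct: M0 busy until I3 writes@10]
I5: IS=12 RO=19 EX=24 WR=25  [RAW R2: wait I4 write@18]
I6: IS=13 RO=14 EX=16 WR=17
I7: IS=14 RO=15 EX=16 WR=20  [WAR R4: wait I5 read@19]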